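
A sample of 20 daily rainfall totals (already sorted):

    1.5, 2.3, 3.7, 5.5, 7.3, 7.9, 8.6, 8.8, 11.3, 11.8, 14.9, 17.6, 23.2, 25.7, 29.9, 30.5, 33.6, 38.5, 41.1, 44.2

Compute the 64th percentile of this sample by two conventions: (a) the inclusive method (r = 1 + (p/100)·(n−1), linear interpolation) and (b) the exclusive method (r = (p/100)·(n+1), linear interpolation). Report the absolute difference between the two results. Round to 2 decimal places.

0.70

n = 20.
(a) r = 13.16; between ranks 13 (23.2) and 14 (25.7): 23.6.
(b) r = 13.44; between ranks 13 (23.2) and 14 (25.7): 24.3.
|23.6 − 24.3| = 0.7.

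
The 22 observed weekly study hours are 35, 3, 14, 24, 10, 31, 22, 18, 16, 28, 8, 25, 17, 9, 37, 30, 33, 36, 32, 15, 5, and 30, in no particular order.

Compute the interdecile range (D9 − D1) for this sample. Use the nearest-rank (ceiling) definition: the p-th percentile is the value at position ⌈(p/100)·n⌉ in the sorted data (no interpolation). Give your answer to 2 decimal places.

27.00

Sorted: 3, 5, 8, 9, 10, 14, 15, 16, 17, 18, 22, 24, 25, 28, 30, 30, 31, 32, 33, 35, 36, 37.
n = 22.
P10: rank ⌈10/100·22⌉ = 3 → 8.
P90: rank ⌈90/100·22⌉ = 20 → 35.
Difference: 35 − 8 = 27.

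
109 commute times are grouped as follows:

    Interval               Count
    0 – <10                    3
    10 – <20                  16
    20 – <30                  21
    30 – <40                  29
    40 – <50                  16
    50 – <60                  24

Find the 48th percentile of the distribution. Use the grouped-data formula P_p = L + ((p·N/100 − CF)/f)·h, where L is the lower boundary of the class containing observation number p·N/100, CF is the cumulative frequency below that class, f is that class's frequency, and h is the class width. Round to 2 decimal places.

34.25

N = 109; target position k = 48/100 · 109 = 52.32.
Cumulative frequencies: 3, 19, 40, 69, 85, 109.
Observation 52.32 falls in the class 30 – <40.
L = 30, CF = 40, f = 29, h = 10.
P48 = 30 + ((52.32 − 40)/29)·10 = 30 + 4.24828 = 34.2483.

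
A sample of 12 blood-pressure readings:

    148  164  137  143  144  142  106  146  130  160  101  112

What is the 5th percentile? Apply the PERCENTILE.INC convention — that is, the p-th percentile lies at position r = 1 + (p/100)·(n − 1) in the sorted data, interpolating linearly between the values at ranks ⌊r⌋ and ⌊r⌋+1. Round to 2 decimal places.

103.75

Sorted: 101, 106, 112, 130, 137, 142, 143, 144, 146, 148, 160, 164.
n = 12.
r = 1 + (5/100)·(12 − 1) = 1 + 0.55 = 1.55.
Rank 1 is 101 and rank 2 is 106.
Interpolate: 101 + 0.55·(106 − 101) = 101 + 0.55·5 = 103.75.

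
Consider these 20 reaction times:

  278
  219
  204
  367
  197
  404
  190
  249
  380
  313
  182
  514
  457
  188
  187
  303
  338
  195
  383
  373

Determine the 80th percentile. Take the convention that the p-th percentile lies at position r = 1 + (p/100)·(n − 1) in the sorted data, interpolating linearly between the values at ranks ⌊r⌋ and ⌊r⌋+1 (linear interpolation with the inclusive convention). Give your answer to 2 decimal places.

380.60

Sorted: 182, 187, 188, 190, 195, 197, 204, 219, 249, 278, 303, 313, 338, 367, 373, 380, 383, 404, 457, 514.
n = 20.
r = 1 + (80/100)·(20 − 1) = 1 + 15.2 = 16.2.
Rank 16 is 380 and rank 17 is 383.
Interpolate: 380 + 0.2·(383 − 380) = 380 + 0.2·3 = 380.6.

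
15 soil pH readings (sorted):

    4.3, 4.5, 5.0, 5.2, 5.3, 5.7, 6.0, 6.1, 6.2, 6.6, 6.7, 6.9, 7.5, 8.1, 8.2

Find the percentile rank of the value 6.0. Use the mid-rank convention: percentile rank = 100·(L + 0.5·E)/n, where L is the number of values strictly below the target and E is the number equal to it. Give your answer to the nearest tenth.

43.3

Count below 6.0: L = 6; count equal: E = 1; n = 15.
Percentile rank = 100·(6 + 0.5·1)/15 = 100·6.5/15 = 43.33.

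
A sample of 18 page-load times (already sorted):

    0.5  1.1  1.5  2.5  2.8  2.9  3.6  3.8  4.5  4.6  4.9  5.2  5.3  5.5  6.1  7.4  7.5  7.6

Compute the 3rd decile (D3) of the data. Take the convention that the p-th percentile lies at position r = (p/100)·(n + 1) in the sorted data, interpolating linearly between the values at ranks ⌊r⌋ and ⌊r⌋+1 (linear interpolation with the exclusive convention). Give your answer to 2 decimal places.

n = 18.
r = (30/100)·(18 + 1) = 5.7.
Rank 5 is 2.8 and rank 6 is 2.9.
Interpolate: 2.8 + 0.7·(2.9 − 2.8) = 2.8 + 0.7·0.1 = 2.87.

2.87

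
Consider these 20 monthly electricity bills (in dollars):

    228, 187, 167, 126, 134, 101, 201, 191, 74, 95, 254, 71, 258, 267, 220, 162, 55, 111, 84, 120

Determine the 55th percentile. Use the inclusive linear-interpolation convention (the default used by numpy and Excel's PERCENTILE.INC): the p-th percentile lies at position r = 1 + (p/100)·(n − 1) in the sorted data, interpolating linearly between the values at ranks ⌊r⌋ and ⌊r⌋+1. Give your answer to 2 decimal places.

Sorted: 55, 71, 74, 84, 95, 101, 111, 120, 126, 134, 162, 167, 187, 191, 201, 220, 228, 254, 258, 267.
n = 20.
r = 1 + (55/100)·(20 − 1) = 1 + 10.45 = 11.45.
Rank 11 is 162 and rank 12 is 167.
Interpolate: 162 + 0.45·(167 − 162) = 162 + 0.45·5 = 164.25.

164.25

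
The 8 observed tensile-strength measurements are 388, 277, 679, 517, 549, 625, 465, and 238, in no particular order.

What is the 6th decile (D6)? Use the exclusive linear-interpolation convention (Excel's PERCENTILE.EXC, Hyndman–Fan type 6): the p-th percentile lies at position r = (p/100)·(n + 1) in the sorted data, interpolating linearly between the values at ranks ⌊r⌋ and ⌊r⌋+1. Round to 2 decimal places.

Sorted: 238, 277, 388, 465, 517, 549, 625, 679.
n = 8.
r = (60/100)·(8 + 1) = 5.4.
Rank 5 is 517 and rank 6 is 549.
Interpolate: 517 + 0.4·(549 − 517) = 517 + 0.4·32 = 529.8.

529.80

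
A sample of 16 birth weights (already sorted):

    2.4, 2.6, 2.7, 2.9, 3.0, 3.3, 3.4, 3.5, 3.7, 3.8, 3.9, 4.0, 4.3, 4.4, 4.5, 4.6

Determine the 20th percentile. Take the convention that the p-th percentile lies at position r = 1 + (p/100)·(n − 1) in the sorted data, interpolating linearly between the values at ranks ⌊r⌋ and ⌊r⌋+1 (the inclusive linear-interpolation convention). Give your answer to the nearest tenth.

n = 16.
r = 1 + (20/100)·(16 − 1) = 1 + 3 = 4.
r is an integer, so P20 is the value at rank 4: 2.9.

2.9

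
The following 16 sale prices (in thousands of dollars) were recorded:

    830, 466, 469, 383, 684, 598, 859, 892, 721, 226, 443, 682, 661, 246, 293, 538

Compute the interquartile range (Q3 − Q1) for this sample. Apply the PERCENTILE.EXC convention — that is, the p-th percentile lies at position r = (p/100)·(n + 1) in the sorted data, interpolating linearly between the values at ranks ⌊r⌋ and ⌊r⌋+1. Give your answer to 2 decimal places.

313.75

Sorted: 226, 246, 293, 383, 443, 466, 469, 538, 598, 661, 682, 684, 721, 830, 859, 892.
n = 16.
P25: r = 4.25; ranks 4–5 are 383, 443; interpolating gives 398.
P75: r = 12.75; ranks 12–13 are 684, 721; interpolating gives 711.75.
Difference: 711.75 − 398 = 313.75.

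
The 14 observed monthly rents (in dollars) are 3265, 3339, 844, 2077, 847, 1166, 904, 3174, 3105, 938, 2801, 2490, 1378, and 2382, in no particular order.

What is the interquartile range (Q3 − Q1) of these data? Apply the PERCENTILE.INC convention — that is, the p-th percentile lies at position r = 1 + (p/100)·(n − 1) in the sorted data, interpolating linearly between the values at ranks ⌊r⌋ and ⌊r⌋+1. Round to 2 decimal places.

Sorted: 844, 847, 904, 938, 1166, 1378, 2077, 2382, 2490, 2801, 3105, 3174, 3265, 3339.
n = 14.
P25: r = 4.25; ranks 4–5 are 938, 1166; interpolating gives 995.
P75: r = 10.75; ranks 10–11 are 2801, 3105; interpolating gives 3029.
Difference: 3029 − 995 = 2034.

2034.00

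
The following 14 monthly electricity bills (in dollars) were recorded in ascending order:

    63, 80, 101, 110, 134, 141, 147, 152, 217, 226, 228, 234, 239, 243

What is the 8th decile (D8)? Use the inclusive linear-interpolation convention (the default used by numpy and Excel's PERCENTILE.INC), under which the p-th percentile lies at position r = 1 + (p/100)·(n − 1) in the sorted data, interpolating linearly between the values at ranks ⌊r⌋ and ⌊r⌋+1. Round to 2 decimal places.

230.40

n = 14.
r = 1 + (80/100)·(14 − 1) = 1 + 10.4 = 11.4.
Rank 11 is 228 and rank 12 is 234.
Interpolate: 228 + 0.4·(234 − 228) = 228 + 0.4·6 = 230.4.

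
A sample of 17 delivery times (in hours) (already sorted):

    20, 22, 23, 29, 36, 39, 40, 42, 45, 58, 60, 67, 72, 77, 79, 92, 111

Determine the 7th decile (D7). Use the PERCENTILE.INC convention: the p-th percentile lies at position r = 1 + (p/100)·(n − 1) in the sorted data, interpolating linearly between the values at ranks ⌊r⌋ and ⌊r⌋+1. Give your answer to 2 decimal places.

68.00

n = 17.
r = 1 + (70/100)·(17 − 1) = 1 + 11.2 = 12.2.
Rank 12 is 67 and rank 13 is 72.
Interpolate: 67 + 0.2·(72 − 67) = 67 + 0.2·5 = 68.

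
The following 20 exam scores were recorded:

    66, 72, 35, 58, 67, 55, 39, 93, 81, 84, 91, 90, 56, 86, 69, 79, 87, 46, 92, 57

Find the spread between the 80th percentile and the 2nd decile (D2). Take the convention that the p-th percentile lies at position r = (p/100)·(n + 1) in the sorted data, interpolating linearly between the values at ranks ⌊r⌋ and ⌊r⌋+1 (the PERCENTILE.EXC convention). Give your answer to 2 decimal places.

34.20

Sorted: 35, 39, 46, 55, 56, 57, 58, 66, 67, 69, 72, 79, 81, 84, 86, 87, 90, 91, 92, 93.
n = 20.
P20: r = 4.2; ranks 4–5 are 55, 56; interpolating gives 55.2.
P80: r = 16.8; ranks 16–17 are 87, 90; interpolating gives 89.4.
Difference: 89.4 − 55.2 = 34.2.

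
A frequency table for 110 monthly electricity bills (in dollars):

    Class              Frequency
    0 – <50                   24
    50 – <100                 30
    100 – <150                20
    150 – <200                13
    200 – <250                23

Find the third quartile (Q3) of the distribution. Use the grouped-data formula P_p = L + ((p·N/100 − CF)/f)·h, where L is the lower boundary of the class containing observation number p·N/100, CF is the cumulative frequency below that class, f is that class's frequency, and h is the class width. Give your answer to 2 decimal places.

182.69

N = 110; target position k = 75/100 · 110 = 82.5.
Cumulative frequencies: 24, 54, 74, 87, 110.
Observation 82.5 falls in the class 150 – <200.
L = 150, CF = 74, f = 13, h = 50.
P75 = 150 + ((82.5 − 74)/13)·50 = 150 + 32.6923 = 182.692.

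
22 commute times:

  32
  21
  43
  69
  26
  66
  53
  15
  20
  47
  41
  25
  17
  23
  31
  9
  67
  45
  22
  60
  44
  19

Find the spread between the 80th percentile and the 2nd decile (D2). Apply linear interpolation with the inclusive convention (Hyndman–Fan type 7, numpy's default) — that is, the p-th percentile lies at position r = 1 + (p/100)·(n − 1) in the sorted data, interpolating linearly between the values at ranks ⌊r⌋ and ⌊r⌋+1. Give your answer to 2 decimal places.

31.60

Sorted: 9, 15, 17, 19, 20, 21, 22, 23, 25, 26, 31, 32, 41, 43, 44, 45, 47, 53, 60, 66, 67, 69.
n = 22.
P20: r = 5.2; ranks 5–6 are 20, 21; interpolating gives 20.2.
P80: r = 17.8; ranks 17–18 are 47, 53; interpolating gives 51.8.
Difference: 51.8 − 20.2 = 31.6.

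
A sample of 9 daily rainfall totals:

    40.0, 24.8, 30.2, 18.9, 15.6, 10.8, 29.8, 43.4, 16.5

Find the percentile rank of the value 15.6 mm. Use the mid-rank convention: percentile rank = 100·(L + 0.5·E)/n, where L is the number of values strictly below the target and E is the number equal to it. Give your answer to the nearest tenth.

16.7

Sorted: 10.8, 15.6, 16.5, 18.9, 24.8, 29.8, 30.2, 40.0, 43.4.
Count below 15.6: L = 1; count equal: E = 1; n = 9.
Percentile rank = 100·(1 + 0.5·1)/9 = 100·1.5/9 = 16.67.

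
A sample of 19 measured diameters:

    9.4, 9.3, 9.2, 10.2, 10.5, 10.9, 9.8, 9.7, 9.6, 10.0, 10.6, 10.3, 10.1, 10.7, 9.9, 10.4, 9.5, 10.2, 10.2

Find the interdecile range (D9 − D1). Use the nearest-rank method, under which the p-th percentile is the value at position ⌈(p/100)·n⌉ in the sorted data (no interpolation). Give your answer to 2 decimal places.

1.40

Sorted: 9.2, 9.3, 9.4, 9.5, 9.6, 9.7, 9.8, 9.9, 10.0, 10.1, 10.2, 10.2, 10.2, 10.3, 10.4, 10.5, 10.6, 10.7, 10.9.
n = 19.
P10: rank ⌈10/100·19⌉ = 2 → 9.3.
P90: rank ⌈90/100·19⌉ = 18 → 10.7.
Difference: 10.7 − 9.3 = 1.4.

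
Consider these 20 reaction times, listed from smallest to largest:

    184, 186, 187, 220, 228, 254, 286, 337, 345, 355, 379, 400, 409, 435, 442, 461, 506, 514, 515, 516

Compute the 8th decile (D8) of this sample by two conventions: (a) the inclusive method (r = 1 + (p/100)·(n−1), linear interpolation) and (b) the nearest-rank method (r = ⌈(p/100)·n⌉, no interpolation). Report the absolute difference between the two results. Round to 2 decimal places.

n = 20.
(a) r = 16.2; between ranks 16 (461) and 17 (506): 470.
(b) the nearest-rank method: rank 16 → 461.
|470 − 461| = 9.

9.00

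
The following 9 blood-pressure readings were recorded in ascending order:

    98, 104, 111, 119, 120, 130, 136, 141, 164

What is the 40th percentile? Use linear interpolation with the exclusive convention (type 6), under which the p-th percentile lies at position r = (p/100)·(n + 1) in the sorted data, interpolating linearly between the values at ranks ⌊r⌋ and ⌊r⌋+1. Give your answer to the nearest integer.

n = 9.
r = (40/100)·(9 + 1) = 4.
r is an integer, so P40 is the value at rank 4: 119.

119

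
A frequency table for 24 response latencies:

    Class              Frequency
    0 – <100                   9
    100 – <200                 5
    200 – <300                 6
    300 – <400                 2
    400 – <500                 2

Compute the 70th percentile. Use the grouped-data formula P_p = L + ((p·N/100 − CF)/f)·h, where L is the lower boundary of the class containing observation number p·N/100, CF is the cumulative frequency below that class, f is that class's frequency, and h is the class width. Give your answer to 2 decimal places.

246.67

N = 24; target position k = 70/100 · 24 = 16.8.
Cumulative frequencies: 9, 14, 20, 22, 24.
Observation 16.8 falls in the class 200 – <300.
L = 200, CF = 14, f = 6, h = 100.
P70 = 200 + ((16.8 − 14)/6)·100 = 200 + 46.6667 = 246.667.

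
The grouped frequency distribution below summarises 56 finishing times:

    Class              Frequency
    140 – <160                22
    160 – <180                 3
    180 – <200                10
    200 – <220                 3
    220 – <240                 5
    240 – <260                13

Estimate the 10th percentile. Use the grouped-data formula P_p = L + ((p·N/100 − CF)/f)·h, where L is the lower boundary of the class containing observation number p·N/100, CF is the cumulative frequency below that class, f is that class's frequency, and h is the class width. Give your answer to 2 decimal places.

145.09

N = 56; target position k = 10/100 · 56 = 5.6.
Cumulative frequencies: 22, 25, 35, 38, 43, 56.
Observation 5.6 falls in the class 140 – <160.
L = 140, CF = 0, f = 22, h = 20.
P10 = 140 + ((5.6 − 0)/22)·20 = 140 + 5.09091 = 145.091.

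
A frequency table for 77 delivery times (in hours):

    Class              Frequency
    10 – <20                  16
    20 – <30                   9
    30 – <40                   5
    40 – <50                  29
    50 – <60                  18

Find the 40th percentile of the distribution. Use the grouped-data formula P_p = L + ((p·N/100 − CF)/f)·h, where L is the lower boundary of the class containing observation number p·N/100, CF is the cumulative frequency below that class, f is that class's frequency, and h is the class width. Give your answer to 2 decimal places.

N = 77; target position k = 40/100 · 77 = 30.8.
Cumulative frequencies: 16, 25, 30, 59, 77.
Observation 30.8 falls in the class 40 – <50.
L = 40, CF = 30, f = 29, h = 10.
P40 = 40 + ((30.8 − 30)/29)·10 = 40 + 0.275862 = 40.2759.

40.28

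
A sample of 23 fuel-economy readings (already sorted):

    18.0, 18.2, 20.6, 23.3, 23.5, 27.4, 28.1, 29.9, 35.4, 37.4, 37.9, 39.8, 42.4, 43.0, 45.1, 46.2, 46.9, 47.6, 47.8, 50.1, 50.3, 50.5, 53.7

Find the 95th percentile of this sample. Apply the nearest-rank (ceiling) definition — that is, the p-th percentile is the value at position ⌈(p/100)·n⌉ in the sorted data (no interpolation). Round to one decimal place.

50.5

n = 23.
Position = ⌈95/100 · 23⌉ = ⌈21.85⌉ = 22.
The value at rank 22 is 50.5.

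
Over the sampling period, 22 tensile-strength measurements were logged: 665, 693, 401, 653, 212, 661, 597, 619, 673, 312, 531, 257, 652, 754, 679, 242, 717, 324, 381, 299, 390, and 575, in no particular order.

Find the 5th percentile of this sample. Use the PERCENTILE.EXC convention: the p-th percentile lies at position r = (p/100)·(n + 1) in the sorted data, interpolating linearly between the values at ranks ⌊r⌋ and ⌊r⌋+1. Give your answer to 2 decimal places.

Sorted: 212, 242, 257, 299, 312, 324, 381, 390, 401, 531, 575, 597, 619, 652, 653, 661, 665, 673, 679, 693, 717, 754.
n = 22.
r = (5/100)·(22 + 1) = 1.15.
Rank 1 is 212 and rank 2 is 242.
Interpolate: 212 + 0.15·(242 − 212) = 212 + 0.15·30 = 216.5.

216.50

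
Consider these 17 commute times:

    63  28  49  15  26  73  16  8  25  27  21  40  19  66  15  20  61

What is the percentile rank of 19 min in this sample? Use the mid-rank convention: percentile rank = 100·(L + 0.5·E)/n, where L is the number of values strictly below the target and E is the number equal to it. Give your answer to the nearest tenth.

Sorted: 8, 15, 15, 16, 19, 20, 21, 25, 26, 27, 28, 40, 49, 61, 63, 66, 73.
Count below 19: L = 4; count equal: E = 1; n = 17.
Percentile rank = 100·(4 + 0.5·1)/17 = 100·4.5/17 = 26.47.

26.5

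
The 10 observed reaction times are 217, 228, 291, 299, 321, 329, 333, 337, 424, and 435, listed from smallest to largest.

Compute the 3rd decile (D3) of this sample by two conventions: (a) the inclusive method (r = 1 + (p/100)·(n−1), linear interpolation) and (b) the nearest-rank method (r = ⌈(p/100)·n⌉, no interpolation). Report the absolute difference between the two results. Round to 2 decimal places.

5.60

n = 10.
(a) r = 3.7; between ranks 3 (291) and 4 (299): 296.6.
(b) the nearest-rank method: rank 3 → 291.
|296.6 − 291| = 5.6.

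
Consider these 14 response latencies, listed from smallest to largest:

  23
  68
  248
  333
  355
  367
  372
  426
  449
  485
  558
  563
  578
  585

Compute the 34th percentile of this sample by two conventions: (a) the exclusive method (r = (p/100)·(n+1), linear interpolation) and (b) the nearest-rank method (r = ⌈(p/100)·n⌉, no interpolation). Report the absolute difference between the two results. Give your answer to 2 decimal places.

1.20

n = 14.
(a) r = 5.1; between ranks 5 (355) and 6 (367): 356.2.
(b) the nearest-rank method: rank 5 → 355.
|356.2 − 355| = 1.2.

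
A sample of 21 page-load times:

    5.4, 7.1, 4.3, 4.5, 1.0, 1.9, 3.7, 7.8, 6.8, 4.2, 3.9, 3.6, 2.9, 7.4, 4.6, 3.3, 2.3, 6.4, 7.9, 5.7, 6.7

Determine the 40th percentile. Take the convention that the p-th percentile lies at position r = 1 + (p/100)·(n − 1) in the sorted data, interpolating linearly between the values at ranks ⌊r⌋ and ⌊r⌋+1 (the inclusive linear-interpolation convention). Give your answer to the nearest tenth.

4.2

Sorted: 1.0, 1.9, 2.3, 2.9, 3.3, 3.6, 3.7, 3.9, 4.2, 4.3, 4.5, 4.6, 5.4, 5.7, 6.4, 6.7, 6.8, 7.1, 7.4, 7.8, 7.9.
n = 21.
r = 1 + (40/100)·(21 − 1) = 1 + 8 = 9.
r is an integer, so P40 is the value at rank 9: 4.2.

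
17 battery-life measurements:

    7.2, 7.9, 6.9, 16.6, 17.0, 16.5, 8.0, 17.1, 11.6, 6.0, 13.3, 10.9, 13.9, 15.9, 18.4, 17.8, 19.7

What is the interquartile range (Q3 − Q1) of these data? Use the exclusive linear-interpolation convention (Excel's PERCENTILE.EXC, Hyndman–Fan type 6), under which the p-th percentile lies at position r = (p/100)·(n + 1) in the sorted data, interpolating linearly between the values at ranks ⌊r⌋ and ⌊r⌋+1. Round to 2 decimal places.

9.10

Sorted: 6.0, 6.9, 7.2, 7.9, 8.0, 10.9, 11.6, 13.3, 13.9, 15.9, 16.5, 16.6, 17.0, 17.1, 17.8, 18.4, 19.7.
n = 17.
P25: r = 4.5; ranks 4–5 are 7.9, 8.0; interpolating gives 7.95.
P75: r = 13.5; ranks 13–14 are 17.0, 17.1; interpolating gives 17.05.
Difference: 17.05 − 7.95 = 9.1.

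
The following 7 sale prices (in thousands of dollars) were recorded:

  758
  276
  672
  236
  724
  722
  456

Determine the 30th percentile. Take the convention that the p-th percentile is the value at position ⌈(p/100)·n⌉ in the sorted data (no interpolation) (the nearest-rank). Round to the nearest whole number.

Sorted: 236, 276, 456, 672, 722, 724, 758.
n = 7.
Position = ⌈30/100 · 7⌉ = ⌈2.1⌉ = 3.
The value at rank 3 is 456.

456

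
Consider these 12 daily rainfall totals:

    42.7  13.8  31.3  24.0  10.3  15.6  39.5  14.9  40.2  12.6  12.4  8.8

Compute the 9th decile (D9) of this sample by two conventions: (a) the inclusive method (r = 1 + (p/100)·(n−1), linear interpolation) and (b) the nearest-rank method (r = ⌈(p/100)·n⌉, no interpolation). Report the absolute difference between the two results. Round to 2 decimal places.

0.07

Sorted: 8.8, 10.3, 12.4, 12.6, 13.8, 14.9, 15.6, 24.0, 31.3, 39.5, 40.2, 42.7.
n = 12.
(a) r = 10.9; between ranks 10 (39.5) and 11 (40.2): 40.13.
(b) the nearest-rank method: rank 11 → 40.2.
|40.13 − 40.2| = 0.07.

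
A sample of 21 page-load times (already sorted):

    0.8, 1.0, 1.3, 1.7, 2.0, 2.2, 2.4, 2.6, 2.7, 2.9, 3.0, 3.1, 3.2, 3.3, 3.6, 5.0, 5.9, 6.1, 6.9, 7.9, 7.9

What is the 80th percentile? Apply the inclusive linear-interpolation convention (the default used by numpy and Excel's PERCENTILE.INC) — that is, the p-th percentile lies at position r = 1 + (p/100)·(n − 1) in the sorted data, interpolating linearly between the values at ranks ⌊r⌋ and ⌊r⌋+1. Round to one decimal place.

5.9

n = 21.
r = 1 + (80/100)·(21 − 1) = 1 + 16 = 17.
r is an integer, so P80 is the value at rank 17: 5.9.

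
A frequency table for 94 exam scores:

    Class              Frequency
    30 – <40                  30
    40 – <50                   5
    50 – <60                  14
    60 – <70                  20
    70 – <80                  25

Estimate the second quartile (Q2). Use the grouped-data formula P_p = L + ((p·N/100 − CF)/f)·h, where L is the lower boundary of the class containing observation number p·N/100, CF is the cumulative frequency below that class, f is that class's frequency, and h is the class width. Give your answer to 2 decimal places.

58.57

N = 94; target position k = 50/100 · 94 = 47.
Cumulative frequencies: 30, 35, 49, 69, 94.
Observation 47 falls in the class 50 – <60.
L = 50, CF = 35, f = 14, h = 10.
P50 = 50 + ((47 − 35)/14)·10 = 50 + 8.57143 = 58.5714.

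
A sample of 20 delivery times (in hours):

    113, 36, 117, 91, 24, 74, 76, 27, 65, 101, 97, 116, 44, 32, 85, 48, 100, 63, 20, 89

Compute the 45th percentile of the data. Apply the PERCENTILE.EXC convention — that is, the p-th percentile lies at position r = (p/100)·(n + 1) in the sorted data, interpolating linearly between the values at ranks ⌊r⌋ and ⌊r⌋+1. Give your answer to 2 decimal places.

69.05

Sorted: 20, 24, 27, 32, 36, 44, 48, 63, 65, 74, 76, 85, 89, 91, 97, 100, 101, 113, 116, 117.
n = 20.
r = (45/100)·(20 + 1) = 9.45.
Rank 9 is 65 and rank 10 is 74.
Interpolate: 65 + 0.45·(74 − 65) = 65 + 0.45·9 = 69.05.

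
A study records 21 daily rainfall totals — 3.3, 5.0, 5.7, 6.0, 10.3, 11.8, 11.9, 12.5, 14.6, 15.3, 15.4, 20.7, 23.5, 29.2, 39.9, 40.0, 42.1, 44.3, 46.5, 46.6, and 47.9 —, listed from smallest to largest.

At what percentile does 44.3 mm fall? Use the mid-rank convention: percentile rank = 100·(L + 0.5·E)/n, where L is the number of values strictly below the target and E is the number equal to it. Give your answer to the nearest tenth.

83.3

Count below 44.3: L = 17; count equal: E = 1; n = 21.
Percentile rank = 100·(17 + 0.5·1)/21 = 100·17.5/21 = 83.33.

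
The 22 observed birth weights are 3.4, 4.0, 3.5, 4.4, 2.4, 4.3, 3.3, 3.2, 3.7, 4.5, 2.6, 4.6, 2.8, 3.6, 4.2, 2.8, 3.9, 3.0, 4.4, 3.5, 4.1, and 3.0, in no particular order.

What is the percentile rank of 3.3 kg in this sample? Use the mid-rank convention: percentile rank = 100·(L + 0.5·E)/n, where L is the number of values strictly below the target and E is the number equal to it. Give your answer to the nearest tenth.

34.1

Sorted: 2.4, 2.6, 2.8, 2.8, 3.0, 3.0, 3.2, 3.3, 3.4, 3.5, 3.5, 3.6, 3.7, 3.9, 4.0, 4.1, 4.2, 4.3, 4.4, 4.4, 4.5, 4.6.
Count below 3.3: L = 7; count equal: E = 1; n = 22.
Percentile rank = 100·(7 + 0.5·1)/22 = 100·7.5/22 = 34.09.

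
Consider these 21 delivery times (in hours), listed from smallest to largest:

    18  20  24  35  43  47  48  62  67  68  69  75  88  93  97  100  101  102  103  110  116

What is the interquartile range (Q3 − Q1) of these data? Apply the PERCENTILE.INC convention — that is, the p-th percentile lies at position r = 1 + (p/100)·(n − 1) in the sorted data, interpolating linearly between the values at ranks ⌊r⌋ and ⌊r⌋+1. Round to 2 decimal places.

53.00

n = 21.
P25: r = 6 (integer) → 47.
P75: r = 16 (integer) → 100.
Difference: 100 − 47 = 53.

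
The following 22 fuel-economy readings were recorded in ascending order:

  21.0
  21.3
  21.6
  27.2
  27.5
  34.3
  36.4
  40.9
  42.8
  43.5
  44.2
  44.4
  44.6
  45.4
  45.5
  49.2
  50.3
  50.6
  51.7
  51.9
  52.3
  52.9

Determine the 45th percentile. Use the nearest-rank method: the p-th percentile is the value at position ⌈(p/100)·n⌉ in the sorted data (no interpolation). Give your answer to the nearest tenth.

43.5

n = 22.
Position = ⌈45/100 · 22⌉ = ⌈9.9⌉ = 10.
The value at rank 10 is 43.5.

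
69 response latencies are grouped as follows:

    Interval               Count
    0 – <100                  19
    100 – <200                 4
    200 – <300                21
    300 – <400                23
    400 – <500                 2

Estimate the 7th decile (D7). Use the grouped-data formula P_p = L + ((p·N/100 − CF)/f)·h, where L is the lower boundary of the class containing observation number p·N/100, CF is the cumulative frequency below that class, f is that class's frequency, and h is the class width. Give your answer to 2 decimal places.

318.70

N = 69; target position k = 70/100 · 69 = 48.3.
Cumulative frequencies: 19, 23, 44, 67, 69.
Observation 48.3 falls in the class 300 – <400.
L = 300, CF = 44, f = 23, h = 100.
P70 = 300 + ((48.3 − 44)/23)·100 = 300 + 18.6957 = 318.696.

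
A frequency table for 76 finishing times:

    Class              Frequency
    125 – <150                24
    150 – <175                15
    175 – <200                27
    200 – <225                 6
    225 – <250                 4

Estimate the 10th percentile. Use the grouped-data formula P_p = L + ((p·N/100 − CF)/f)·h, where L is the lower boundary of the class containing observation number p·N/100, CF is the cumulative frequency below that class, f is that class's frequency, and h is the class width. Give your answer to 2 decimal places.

N = 76; target position k = 10/100 · 76 = 7.6.
Cumulative frequencies: 24, 39, 66, 72, 76.
Observation 7.6 falls in the class 125 – <150.
L = 125, CF = 0, f = 24, h = 25.
P10 = 125 + ((7.6 − 0)/24)·25 = 125 + 7.91667 = 132.917.

132.92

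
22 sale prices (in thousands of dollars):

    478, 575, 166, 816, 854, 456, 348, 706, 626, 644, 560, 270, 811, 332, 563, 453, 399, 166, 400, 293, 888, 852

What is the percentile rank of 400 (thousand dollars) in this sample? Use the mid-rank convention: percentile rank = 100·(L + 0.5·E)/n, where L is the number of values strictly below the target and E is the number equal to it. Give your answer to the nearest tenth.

Sorted: 166, 166, 270, 293, 332, 348, 399, 400, 453, 456, 478, 560, 563, 575, 626, 644, 706, 811, 816, 852, 854, 888.
Count below 400: L = 7; count equal: E = 1; n = 22.
Percentile rank = 100·(7 + 0.5·1)/22 = 100·7.5/22 = 34.09.

34.1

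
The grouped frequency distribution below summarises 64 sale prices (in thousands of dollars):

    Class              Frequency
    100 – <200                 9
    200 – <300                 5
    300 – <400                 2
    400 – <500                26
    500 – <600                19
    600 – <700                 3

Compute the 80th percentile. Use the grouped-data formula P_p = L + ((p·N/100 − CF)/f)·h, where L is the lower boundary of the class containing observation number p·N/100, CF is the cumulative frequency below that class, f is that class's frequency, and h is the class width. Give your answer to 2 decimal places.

N = 64; target position k = 80/100 · 64 = 51.2.
Cumulative frequencies: 9, 14, 16, 42, 61, 64.
Observation 51.2 falls in the class 500 – <600.
L = 500, CF = 42, f = 19, h = 100.
P80 = 500 + ((51.2 − 42)/19)·100 = 500 + 48.4211 = 548.421.

548.42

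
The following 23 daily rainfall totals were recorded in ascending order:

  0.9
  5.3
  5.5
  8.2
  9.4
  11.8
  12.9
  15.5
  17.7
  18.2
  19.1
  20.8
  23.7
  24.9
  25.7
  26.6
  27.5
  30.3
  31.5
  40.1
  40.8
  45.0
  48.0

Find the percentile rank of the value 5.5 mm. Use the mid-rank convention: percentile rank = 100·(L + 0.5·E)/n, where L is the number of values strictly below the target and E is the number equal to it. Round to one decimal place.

10.9

Count below 5.5: L = 2; count equal: E = 1; n = 23.
Percentile rank = 100·(2 + 0.5·1)/23 = 100·2.5/23 = 10.87.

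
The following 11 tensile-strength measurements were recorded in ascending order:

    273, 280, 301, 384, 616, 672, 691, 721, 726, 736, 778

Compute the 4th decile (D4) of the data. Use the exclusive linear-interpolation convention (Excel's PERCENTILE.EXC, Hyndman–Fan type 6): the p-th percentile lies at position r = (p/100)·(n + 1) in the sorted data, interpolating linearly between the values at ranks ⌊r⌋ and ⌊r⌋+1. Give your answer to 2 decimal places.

569.60

n = 11.
r = (40/100)·(11 + 1) = 4.8.
Rank 4 is 384 and rank 5 is 616.
Interpolate: 384 + 0.8·(616 − 384) = 384 + 0.8·232 = 569.6.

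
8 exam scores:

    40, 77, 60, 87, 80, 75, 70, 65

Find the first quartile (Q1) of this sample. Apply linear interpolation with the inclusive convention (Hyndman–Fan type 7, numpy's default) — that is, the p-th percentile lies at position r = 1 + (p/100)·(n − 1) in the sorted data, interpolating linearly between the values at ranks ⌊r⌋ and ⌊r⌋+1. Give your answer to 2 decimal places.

63.75

Sorted: 40, 60, 65, 70, 75, 77, 80, 87.
n = 8.
r = 1 + (25/100)·(8 − 1) = 1 + 1.75 = 2.75.
Rank 2 is 60 and rank 3 is 65.
Interpolate: 60 + 0.75·(65 − 60) = 60 + 0.75·5 = 63.75.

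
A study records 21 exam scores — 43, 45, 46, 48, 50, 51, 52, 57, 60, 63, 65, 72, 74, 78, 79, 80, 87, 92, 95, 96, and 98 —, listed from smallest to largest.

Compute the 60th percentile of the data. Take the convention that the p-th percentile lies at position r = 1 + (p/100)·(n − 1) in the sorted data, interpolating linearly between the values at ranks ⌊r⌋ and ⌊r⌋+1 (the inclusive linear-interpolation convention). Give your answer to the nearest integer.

74

n = 21.
r = 1 + (60/100)·(21 − 1) = 1 + 12 = 13.
r is an integer, so P60 is the value at rank 13: 74.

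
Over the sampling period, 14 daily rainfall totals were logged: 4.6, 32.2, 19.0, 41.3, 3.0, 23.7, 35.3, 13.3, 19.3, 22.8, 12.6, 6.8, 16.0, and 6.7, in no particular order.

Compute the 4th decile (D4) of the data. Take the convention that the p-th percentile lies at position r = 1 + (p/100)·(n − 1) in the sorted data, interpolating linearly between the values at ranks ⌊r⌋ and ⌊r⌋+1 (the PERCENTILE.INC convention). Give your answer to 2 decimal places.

Sorted: 3.0, 4.6, 6.7, 6.8, 12.6, 13.3, 16.0, 19.0, 19.3, 22.8, 23.7, 32.2, 35.3, 41.3.
n = 14.
r = 1 + (40/100)·(14 − 1) = 1 + 5.2 = 6.2.
Rank 6 is 13.3 and rank 7 is 16.0.
Interpolate: 13.3 + 0.2·(16.0 − 13.3) = 13.3 + 0.2·2.7 = 13.84.

13.84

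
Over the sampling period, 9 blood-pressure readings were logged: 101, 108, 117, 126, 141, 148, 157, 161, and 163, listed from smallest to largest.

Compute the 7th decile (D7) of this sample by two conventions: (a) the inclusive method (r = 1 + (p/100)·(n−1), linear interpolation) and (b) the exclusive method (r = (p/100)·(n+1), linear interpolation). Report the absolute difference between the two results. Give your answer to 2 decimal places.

n = 9.
(a) r = 6.6; between ranks 6 (148) and 7 (157): 153.4.
(b) r = 7 → value at rank 7 = 157.
|153.4 − 157| = 3.6.

3.60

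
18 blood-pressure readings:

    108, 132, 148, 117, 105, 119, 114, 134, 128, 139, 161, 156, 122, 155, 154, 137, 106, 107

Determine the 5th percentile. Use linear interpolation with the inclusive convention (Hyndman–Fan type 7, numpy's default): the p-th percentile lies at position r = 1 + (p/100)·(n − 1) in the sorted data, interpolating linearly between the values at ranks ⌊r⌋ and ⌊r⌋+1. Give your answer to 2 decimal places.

105.85

Sorted: 105, 106, 107, 108, 114, 117, 119, 122, 128, 132, 134, 137, 139, 148, 154, 155, 156, 161.
n = 18.
r = 1 + (5/100)·(18 − 1) = 1 + 0.85 = 1.85.
Rank 1 is 105 and rank 2 is 106.
Interpolate: 105 + 0.85·(106 − 105) = 105 + 0.85·1 = 105.85.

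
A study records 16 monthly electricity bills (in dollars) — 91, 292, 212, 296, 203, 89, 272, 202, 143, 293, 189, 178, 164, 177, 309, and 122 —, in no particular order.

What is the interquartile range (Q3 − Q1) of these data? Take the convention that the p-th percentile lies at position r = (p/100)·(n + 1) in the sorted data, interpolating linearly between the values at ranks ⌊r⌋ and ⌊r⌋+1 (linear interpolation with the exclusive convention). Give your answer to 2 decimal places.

138.75

Sorted: 89, 91, 122, 143, 164, 177, 178, 189, 202, 203, 212, 272, 292, 293, 296, 309.
n = 16.
P25: r = 4.25; ranks 4–5 are 143, 164; interpolating gives 148.25.
P75: r = 12.75; ranks 12–13 are 272, 292; interpolating gives 287.
Difference: 287 − 148.25 = 138.75.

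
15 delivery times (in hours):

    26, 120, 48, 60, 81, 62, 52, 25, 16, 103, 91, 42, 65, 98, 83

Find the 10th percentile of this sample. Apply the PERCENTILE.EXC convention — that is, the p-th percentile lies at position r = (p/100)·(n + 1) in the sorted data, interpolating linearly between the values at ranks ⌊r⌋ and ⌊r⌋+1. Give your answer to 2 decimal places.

21.40

Sorted: 16, 25, 26, 42, 48, 52, 60, 62, 65, 81, 83, 91, 98, 103, 120.
n = 15.
r = (10/100)·(15 + 1) = 1.6.
Rank 1 is 16 and rank 2 is 25.
Interpolate: 16 + 0.6·(25 − 16) = 16 + 0.6·9 = 21.4.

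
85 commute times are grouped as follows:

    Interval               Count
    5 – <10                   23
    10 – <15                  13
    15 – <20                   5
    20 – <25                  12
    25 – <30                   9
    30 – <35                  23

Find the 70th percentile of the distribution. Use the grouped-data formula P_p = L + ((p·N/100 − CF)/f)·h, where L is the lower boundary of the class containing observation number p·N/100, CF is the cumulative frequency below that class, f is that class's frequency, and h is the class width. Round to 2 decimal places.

N = 85; target position k = 70/100 · 85 = 59.5.
Cumulative frequencies: 23, 36, 41, 53, 62, 85.
Observation 59.5 falls in the class 25 – <30.
L = 25, CF = 53, f = 9, h = 5.
P70 = 25 + ((59.5 − 53)/9)·5 = 25 + 3.61111 = 28.6111.

28.61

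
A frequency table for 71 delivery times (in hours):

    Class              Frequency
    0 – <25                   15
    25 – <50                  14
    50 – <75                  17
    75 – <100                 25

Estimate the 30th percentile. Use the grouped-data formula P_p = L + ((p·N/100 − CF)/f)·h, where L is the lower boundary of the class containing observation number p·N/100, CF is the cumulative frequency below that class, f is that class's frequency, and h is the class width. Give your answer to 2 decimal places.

36.25

N = 71; target position k = 30/100 · 71 = 21.3.
Cumulative frequencies: 15, 29, 46, 71.
Observation 21.3 falls in the class 25 – <50.
L = 25, CF = 15, f = 14, h = 25.
P30 = 25 + ((21.3 − 15)/14)·25 = 25 + 11.25 = 36.25.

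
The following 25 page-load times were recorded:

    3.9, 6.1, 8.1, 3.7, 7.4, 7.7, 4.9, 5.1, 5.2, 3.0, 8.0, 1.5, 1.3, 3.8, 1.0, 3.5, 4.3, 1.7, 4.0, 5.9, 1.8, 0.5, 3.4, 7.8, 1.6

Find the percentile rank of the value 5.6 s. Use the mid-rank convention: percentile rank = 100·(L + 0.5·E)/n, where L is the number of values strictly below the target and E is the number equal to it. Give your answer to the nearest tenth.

Sorted: 0.5, 1.0, 1.3, 1.5, 1.6, 1.7, 1.8, 3.0, 3.4, 3.5, 3.7, 3.8, 3.9, 4.0, 4.3, 4.9, 5.1, 5.2, 5.9, 6.1, 7.4, 7.7, 7.8, 8.0, 8.1.
Count below 5.6: L = 18; count equal: E = 0; n = 25.
Percentile rank = 100·(18 + 0.5·0)/25 = 100·18/25 = 72.

72.0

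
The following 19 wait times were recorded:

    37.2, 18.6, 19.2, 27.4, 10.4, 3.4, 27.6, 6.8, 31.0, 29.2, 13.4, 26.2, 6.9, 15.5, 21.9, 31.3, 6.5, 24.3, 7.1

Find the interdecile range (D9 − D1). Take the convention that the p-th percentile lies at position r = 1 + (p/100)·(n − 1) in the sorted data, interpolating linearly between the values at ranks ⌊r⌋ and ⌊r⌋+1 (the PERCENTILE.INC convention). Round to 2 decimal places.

Sorted: 3.4, 6.5, 6.8, 6.9, 7.1, 10.4, 13.4, 15.5, 18.6, 19.2, 21.9, 24.3, 26.2, 27.4, 27.6, 29.2, 31.0, 31.3, 37.2.
n = 19.
P10: r = 2.8; ranks 2–3 are 6.5, 6.8; interpolating gives 6.74.
P90: r = 17.2; ranks 17–18 are 31.0, 31.3; interpolating gives 31.06.
Difference: 31.06 − 6.74 = 24.32.

24.32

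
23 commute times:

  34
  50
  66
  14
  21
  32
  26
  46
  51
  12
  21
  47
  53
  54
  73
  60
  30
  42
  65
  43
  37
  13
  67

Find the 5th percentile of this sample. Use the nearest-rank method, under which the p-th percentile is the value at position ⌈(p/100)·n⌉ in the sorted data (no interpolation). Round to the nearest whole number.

13

Sorted: 12, 13, 14, 21, 21, 26, 30, 32, 34, 37, 42, 43, 46, 47, 50, 51, 53, 54, 60, 65, 66, 67, 73.
n = 23.
Position = ⌈5/100 · 23⌉ = ⌈1.15⌉ = 2.
The value at rank 2 is 13.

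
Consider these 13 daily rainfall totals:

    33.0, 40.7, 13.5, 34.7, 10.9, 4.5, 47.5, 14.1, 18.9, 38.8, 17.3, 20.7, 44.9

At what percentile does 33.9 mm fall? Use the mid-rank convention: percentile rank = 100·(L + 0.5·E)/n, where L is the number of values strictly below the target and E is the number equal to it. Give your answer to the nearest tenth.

61.5

Sorted: 4.5, 10.9, 13.5, 14.1, 17.3, 18.9, 20.7, 33.0, 34.7, 38.8, 40.7, 44.9, 47.5.
Count below 33.9: L = 8; count equal: E = 0; n = 13.
Percentile rank = 100·(8 + 0.5·0)/13 = 100·8/13 = 61.54.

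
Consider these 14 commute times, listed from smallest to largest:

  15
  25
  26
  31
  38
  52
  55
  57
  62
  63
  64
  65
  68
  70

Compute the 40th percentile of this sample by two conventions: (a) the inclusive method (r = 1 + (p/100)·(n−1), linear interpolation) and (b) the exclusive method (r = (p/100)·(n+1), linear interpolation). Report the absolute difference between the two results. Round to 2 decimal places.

n = 14.
(a) r = 6.2; between ranks 6 (52) and 7 (55): 52.6.
(b) r = 6 → value at rank 6 = 52.
|52.6 − 52| = 0.6.

0.60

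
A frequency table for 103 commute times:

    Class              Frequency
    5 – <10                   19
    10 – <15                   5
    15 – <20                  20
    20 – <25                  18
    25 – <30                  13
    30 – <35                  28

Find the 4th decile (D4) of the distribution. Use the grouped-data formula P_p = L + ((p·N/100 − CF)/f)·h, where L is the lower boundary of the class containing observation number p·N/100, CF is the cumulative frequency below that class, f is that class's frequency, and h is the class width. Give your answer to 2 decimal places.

N = 103; target position k = 40/100 · 103 = 41.2.
Cumulative frequencies: 19, 24, 44, 62, 75, 103.
Observation 41.2 falls in the class 15 – <20.
L = 15, CF = 24, f = 20, h = 5.
P40 = 15 + ((41.2 − 24)/20)·5 = 15 + 4.3 = 19.3.

19.30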